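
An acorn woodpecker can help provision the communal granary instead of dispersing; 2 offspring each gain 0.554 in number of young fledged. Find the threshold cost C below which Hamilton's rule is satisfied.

0.554

r to an offspring = 0.5 (one parent–offspring link: r = (1/2)^1 = 1/2).
Hamilton's rule: n·r·B > C, so the trait is favored while C < n·r·B = 2·0.5·0.554 = 0.554.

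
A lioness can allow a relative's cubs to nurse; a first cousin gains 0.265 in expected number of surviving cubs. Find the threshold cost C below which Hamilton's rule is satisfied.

r to a first cousin = 1/8 (first cousins share one grandparent pair — two paths of length 4: r = 2·(1/2)^4 = 1/8).
Hamilton's rule: n·r·B > C, so the trait is favored while C < n·r·B = 1·0.125·0.265 = 0.033125.

0.033125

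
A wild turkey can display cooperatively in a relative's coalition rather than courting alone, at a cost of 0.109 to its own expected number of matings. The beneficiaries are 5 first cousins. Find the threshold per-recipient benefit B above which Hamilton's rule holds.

r to a first cousin = 1/8 (first cousins share one grandparent pair — two paths of length 4: r = 2·(1/2)^4 = 1/8).
Hamilton's rule with n recipients of equal r: n·r·B > C, so B > C/(n·r) = 0.109/(5·0.125) = 0.1744.

0.1744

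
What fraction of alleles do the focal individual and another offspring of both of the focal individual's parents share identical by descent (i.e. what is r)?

0.5

Each parent–offspring link contributes a factor of 1/2, and independent paths through distinct common ancestors add.
Full sibs share both parents — two paths of length 2: r = 2·(1/2)^2 = 1/2.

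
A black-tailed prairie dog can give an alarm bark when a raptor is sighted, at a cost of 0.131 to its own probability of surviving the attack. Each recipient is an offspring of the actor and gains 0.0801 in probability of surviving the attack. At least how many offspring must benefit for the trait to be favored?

r to an offspring = 1/2 (one parent–offspring link: r = (1/2)^1 = 1/2).
Hamilton's rule: n·r·B > C  ⇒  n > C/(r·B) = 0.131/(0.5·0.0801) = 3.271.
The smallest integer exceeding 3.271 is 4.

4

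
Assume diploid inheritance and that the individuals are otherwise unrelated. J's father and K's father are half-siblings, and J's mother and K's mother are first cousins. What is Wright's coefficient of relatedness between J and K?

Wright's path rule: contributions from independent ancestry routes add.
J and K are related in two ways: half first cousins through their fathers (r = 1/16) and second cousins through their mothers (r = 1/32).
r = 1/16 + 1/32 = 0.09375.

0.09375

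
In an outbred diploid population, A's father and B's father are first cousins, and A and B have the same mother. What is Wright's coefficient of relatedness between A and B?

Independent pedigree routes through distinct common ancestors add.
A and B are related in two ways: second cousins through their fathers (r = 1/32) and half-sibs through their shared mother (r = 1/4).
r = 1/32 + 1/4 = 9/32 = 0.28125.

0.28125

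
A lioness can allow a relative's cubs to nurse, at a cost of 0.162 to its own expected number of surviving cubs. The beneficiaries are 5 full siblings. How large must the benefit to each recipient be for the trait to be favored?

r to a full sibling = 0.5 (full sibs share both parents — two paths of length 2: r = 2·(1/2)^2 = 1/2).
Hamilton's rule with n recipients of equal r: n·r·B > C, so B > C/(n·r) = 0.162/(5·0.5) = 0.0648.

0.0648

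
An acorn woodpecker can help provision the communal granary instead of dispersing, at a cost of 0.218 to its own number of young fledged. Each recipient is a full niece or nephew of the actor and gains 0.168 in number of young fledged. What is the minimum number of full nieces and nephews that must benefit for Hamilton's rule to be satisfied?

6

r to a full niece or nephew = 0.25 (full aunt/uncle↔niece/nephew: two paths of length 3 through the shared grandparent pair: r = 2·(1/2)^3 = 1/4).
Hamilton's rule: n·r·B > C  ⇒  n > C/(r·B) = 0.218/(0.25·0.168) = 5.19.
The smallest integer exceeding 5.19 is 6.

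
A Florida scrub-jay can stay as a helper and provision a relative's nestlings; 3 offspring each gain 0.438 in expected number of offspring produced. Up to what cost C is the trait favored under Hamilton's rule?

0.657

r to an offspring = 0.5 (one parent–offspring link: r = (1/2)^1 = 1/2).
Hamilton's rule: n·r·B > C, so the trait is favored while C < n·r·B = 3·0.5·0.438 = 0.657.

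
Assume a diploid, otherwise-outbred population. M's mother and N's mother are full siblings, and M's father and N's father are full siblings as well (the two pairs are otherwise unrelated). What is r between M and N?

Independent pedigree routes through distinct common ancestors add.
M and N are related in two ways: first cousins through their mothers (r = 1/8) and first cousins through their fathers (r = 1/8) — i.e. double first cousins.
r = 1/8 + 1/8 = 1/4 = 0.25.

0.25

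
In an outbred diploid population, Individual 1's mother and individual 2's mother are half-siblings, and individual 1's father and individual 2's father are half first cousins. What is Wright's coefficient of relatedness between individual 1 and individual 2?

Relatedness sums over independent paths through distinct common ancestors.
Individual 1 and individual 2 are related in two ways: half first cousins through their mothers (r = 1/16) and half second cousins through their fathers (r = 1/64).
r = 1/16 + 1/64 = 0.078125.

0.078125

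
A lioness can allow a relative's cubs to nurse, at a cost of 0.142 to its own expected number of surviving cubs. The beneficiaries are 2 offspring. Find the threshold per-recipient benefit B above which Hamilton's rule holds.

r to an offspring = 0.5 (one parent–offspring link: r = (1/2)^1 = 1/2).
Hamilton's rule with n recipients of equal r: n·r·B > C, so B > C/(n·r) = 0.142/(2·0.5) = 0.142.

0.142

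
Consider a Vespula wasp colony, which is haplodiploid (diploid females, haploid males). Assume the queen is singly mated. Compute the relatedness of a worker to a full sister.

0.75

Haplodiploid full sisters inherit their father's entire haploid genome identically (contributing 1/2) and on average half of their mother's contribution (1/2 · 1/2 = 1/4); r = 1/2 + 1/4 = 3/4.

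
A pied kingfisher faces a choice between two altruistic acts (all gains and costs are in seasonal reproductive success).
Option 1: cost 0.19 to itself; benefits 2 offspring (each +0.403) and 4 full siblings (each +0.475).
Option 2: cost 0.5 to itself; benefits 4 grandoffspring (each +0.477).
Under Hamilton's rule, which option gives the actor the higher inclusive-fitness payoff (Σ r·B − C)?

Option 1: r to an offspring = 0.5.
Option 1: r to a full sibling = 0.5.
Option 1: Σ r·B − C = (2·0.5·0.403 + 4·0.5·0.475) − 0.19 = 1.163.
Option 2: r to a grandoffspring = 0.25.
Option 2: Σ r·B − C = (4·0.25·0.477) − 0.5 = -0.023.
Option 1 has the higher net inclusive-fitness payoff.

Option 1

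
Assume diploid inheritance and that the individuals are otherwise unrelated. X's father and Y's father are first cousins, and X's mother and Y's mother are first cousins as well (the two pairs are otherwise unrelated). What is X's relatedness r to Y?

0.0625

Independent pedigree routes through distinct common ancestors add.
X and Y are related in two ways: second cousins through their fathers (r = 1/32) and second cousins through their mothers (r = 1/32).
r = 1/32 + 1/32 = 1/16 = 0.0625.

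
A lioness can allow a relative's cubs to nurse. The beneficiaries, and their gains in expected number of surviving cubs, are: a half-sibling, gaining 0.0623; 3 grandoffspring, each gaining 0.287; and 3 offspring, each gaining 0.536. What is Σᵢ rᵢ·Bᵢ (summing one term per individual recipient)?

r to a half-sibling = 0.25 (half-sibs share one parent — one path of length 2: r = (1/2)^2 = 1/4).
r to a grandoffspring = 0.25 (two parent–offspring links: r = (1/2)^2 = 1/4).
r to an offspring = 1/2 (one parent–offspring link: r = (1/2)^1 = 1/2).
Summing one r·B term per recipient: 1·0.25·0.0623 + 3·0.25·0.287 + 3·0.5·0.536 = 1.034825.

1.034825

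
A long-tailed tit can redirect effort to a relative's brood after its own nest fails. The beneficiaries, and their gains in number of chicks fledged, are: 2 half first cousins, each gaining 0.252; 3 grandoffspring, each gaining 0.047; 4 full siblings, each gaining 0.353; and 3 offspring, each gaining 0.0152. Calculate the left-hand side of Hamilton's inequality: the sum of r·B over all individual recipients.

r to a half first cousin = 1/16 (half first cousins share one grandparent — one path of length 4: r = (1/2)^4 = 1/16).
r to a grandoffspring = 1/4 (two parent–offspring links: r = (1/2)^2 = 1/4).
r to a full sibling = 0.5 (full sibs share both parents — two paths of length 2: r = 2·(1/2)^2 = 1/2).
r to an offspring = 0.5 (one parent–offspring link: r = (1/2)^1 = 1/2).
Summing one r·B term per recipient: 2·0.0625·0.252 + 3·0.25·0.047 + 4·0.5·0.353 + 3·0.5·0.0152 = 0.79555.

0.79555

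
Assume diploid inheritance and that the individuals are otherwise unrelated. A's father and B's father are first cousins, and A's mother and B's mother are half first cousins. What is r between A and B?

0.046875

Relatedness sums over independent paths through distinct common ancestors.
A and B are related in two ways: second cousins through their fathers (r = 1/32) and half second cousins through their mothers (r = 1/64).
r = 1/32 + 1/64 = 3/64 = 0.046875.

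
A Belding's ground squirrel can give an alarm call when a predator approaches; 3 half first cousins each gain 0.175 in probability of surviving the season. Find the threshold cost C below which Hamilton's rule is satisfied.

r to a half first cousin = 0.0625 (half first cousins share one grandparent — one path of length 4: r = (1/2)^4 = 1/16).
Hamilton's rule: n·r·B > C, so the trait is favored while C < n·r·B = 3·0.0625·0.175 = 0.0328125.

0.0328125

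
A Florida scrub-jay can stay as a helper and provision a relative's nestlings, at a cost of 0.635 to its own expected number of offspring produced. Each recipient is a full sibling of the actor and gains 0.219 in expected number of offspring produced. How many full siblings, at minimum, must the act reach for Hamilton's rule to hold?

6

r to a full sibling = 0.5 (full sibs share both parents — two paths of length 2: r = 2·(1/2)^2 = 1/2).
Hamilton's rule: n·r·B > C  ⇒  n > C/(r·B) = 0.635/(0.5·0.219) = 5.799.
The smallest integer exceeding 5.799 is 6.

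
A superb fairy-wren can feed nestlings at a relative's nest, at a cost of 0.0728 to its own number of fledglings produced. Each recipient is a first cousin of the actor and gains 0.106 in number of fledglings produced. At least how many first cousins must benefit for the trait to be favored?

r to a first cousin = 0.125 (first cousins share one grandparent pair — two paths of length 4: r = 2·(1/2)^4 = 1/8).
Hamilton's rule: n·r·B > C  ⇒  n > C/(r·B) = 0.0728/(0.125·0.106) = 5.494.
The smallest integer exceeding 5.494 is 6.

6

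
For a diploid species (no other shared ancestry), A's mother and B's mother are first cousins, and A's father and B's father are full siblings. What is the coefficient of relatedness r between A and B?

Independent pedigree routes through distinct common ancestors add.
A and B are related in two ways: second cousins through their mothers (r = 1/32) and first cousins through their fathers (r = 1/8).
r = 1/32 + 1/8 = 0.15625.

0.15625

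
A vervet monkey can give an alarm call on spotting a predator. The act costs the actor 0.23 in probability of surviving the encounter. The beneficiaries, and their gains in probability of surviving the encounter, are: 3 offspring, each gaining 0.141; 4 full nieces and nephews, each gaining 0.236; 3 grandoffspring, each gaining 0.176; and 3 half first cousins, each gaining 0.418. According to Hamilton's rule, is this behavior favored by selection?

Hamilton's rule: the trait is favored when the sum of r·B over every recipient exceeds the actor's cost C.
r to an offspring = 1/2 (one parent–offspring link: r = (1/2)^1 = 1/2).
r to a full niece or nephew = 1/4 (full aunt/uncle↔niece/nephew: two paths of length 3 through the shared grandparent pair: r = 2·(1/2)^3 = 1/4).
r to a grandoffspring = 0.25 (two parent–offspring links: r = (1/2)^2 = 1/4).
r to a half first cousin = 1/16 (half first cousins share one grandparent — one path of length 4: r = (1/2)^4 = 1/16).
Summing one r·B term per recipient: 3·0.5·0.141 + 4·0.25·0.236 + 3·0.25·0.176 + 3·0.0625·0.418 = 0.657875.
0.657875 > 0.23: the indirect benefit exceeds the cost.

Yes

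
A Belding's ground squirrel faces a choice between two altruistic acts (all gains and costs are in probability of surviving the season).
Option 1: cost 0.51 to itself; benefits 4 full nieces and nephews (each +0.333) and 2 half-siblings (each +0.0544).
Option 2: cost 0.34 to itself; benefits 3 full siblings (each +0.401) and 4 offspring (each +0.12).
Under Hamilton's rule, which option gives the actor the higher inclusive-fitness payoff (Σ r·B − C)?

Option 2

Option 1: r to a full niece or nephew = 0.25.
Option 1: r to a half-sibling = 0.25.
Option 1: Σ r·B − C = (4·0.25·0.333 + 2·0.25·0.0544) − 0.51 = -0.1498.
Option 2: r to a full sibling = 0.5.
Option 2: r to an offspring = 0.5.
Option 2: Σ r·B − C = (3·0.5·0.401 + 4·0.5·0.12) − 0.34 = 0.5015.
Option 2 has the higher net inclusive-fitness payoff.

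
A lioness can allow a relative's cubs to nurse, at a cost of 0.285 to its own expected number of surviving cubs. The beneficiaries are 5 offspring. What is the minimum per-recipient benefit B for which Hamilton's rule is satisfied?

0.114

r to an offspring = 1/2 (one parent–offspring link: r = (1/2)^1 = 1/2).
Hamilton's rule with n recipients of equal r: n·r·B > C, so B > C/(n·r) = 0.285/(5·0.5) = 0.114.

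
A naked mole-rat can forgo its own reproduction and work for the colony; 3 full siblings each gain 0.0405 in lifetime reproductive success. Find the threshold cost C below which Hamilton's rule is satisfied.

0.06075

r to a full sibling = 0.5 (full sibs share both parents — two paths of length 2: r = 2·(1/2)^2 = 1/2).
Hamilton's rule: n·r·B > C, so the trait is favored while C < n·r·B = 3·0.5·0.0405 = 0.06075.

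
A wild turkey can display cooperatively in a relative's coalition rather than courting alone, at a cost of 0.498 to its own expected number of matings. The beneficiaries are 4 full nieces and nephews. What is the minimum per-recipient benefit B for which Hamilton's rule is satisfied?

r to a full niece or nephew = 1/4 (full aunt/uncle↔niece/nephew: two paths of length 3 through the shared grandparent pair: r = 2·(1/2)^3 = 1/4).
Hamilton's rule with n recipients of equal r: n·r·B > C, so B > C/(n·r) = 0.498/(4·0.25) = 0.498.

0.498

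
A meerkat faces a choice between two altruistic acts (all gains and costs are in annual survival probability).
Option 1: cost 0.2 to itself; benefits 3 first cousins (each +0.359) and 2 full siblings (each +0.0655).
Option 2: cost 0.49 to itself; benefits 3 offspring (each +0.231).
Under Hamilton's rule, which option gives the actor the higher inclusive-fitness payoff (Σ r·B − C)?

Option 1

Option 1: r to a first cousin = 0.125.
Option 1: r to a full sibling = 0.5.
Option 1: Σ r·B − C = (3·0.125·0.359 + 2·0.5·0.0655) − 0.2 = 0.000125.
Option 2: r to an offspring = 0.5.
Option 2: Σ r·B − C = (3·0.5·0.231) − 0.49 = -0.1435.
Option 1 has the higher net inclusive-fitness payoff.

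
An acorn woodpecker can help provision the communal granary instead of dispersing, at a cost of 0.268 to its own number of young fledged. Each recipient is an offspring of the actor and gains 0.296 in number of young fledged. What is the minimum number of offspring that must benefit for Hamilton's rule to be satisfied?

2

r to an offspring = 0.5 (one parent–offspring link: r = (1/2)^1 = 1/2).
Hamilton's rule: n·r·B > C  ⇒  n > C/(r·B) = 0.268/(0.5·0.296) = 1.811.
The smallest integer exceeding 1.811 is 2.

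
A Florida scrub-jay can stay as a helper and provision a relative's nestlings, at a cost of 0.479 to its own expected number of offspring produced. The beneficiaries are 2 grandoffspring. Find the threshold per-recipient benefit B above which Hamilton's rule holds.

0.958

r to a grandoffspring = 0.25 (two parent–offspring links: r = (1/2)^2 = 1/4).
Hamilton's rule with n recipients of equal r: n·r·B > C, so B > C/(n·r) = 0.479/(2·0.25) = 0.958.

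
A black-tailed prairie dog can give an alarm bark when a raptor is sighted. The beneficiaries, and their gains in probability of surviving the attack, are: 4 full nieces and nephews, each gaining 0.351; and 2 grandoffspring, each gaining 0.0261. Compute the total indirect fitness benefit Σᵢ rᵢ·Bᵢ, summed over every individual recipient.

r to a full niece or nephew = 1/4 (full aunt/uncle↔niece/nephew: two paths of length 3 through the shared grandparent pair: r = 2·(1/2)^3 = 1/4).
r to a grandoffspring = 0.25 (two parent–offspring links: r = (1/2)^2 = 1/4).
Summing one r·B term per recipient: 4·0.25·0.351 + 2·0.25·0.0261 = 0.36405.

0.36405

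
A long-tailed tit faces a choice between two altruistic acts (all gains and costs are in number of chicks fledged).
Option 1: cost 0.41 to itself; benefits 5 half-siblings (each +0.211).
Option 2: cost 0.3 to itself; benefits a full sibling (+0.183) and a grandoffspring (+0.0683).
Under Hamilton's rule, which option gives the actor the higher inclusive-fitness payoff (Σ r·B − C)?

Option 1: r to a half-sibling = 0.25.
Option 1: Σ r·B − C = (5·0.25·0.211) − 0.41 = -0.14625.
Option 2: r to a full sibling = 0.5.
Option 2: r to a grandoffspring = 0.25.
Option 2: Σ r·B − C = (1·0.5·0.183 + 1·0.25·0.0683) − 0.3 = -0.191425.
Option 1 has the higher net inclusive-fitness payoff.

Option 1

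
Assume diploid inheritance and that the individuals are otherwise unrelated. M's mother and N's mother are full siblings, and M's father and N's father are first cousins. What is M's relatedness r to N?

0.15625

Independent pedigree routes through distinct common ancestors add.
M and N are related in two ways: first cousins through their mothers (r = 1/8) and second cousins through their fathers (r = 1/32).
r = 1/8 + 1/32 = 0.15625.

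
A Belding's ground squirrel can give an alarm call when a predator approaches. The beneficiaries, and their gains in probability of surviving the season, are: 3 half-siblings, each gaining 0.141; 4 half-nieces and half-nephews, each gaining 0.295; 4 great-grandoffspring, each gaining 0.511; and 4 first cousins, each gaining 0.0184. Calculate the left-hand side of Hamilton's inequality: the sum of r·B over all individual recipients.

r to a half-sibling = 0.25 (half-sibs share one parent — one path of length 2: r = (1/2)^2 = 1/4).
r to a half-niece or half-nephew = 1/8 (half-aunt/uncle↔niece/nephew: one path of length 3: r = (1/2)^3 = 1/8).
r to a great-grandoffspring = 0.125 (three parent–offspring links: r = (1/2)^3 = 1/8).
r to a first cousin = 1/8 (first cousins share one grandparent pair — two paths of length 4: r = 2·(1/2)^4 = 1/8).
Summing one r·B term per recipient: 3·0.25·0.141 + 4·0.125·0.295 + 4·0.125·0.511 + 4·0.125·0.0184 = 0.51795.

0.51795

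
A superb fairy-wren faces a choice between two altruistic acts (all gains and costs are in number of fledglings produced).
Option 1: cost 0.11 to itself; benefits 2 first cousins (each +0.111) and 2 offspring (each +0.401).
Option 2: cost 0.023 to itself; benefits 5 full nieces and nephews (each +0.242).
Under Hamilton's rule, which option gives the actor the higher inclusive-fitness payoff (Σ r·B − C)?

Option 1: r to a first cousin = 0.125.
Option 1: r to an offspring = 0.5.
Option 1: Σ r·B − C = (2·0.125·0.111 + 2·0.5·0.401) − 0.11 = 0.31875.
Option 2: r to a full niece or nephew = 0.25.
Option 2: Σ r·B − C = (5·0.25·0.242) − 0.023 = 0.2795.
Option 1 has the higher net inclusive-fitness payoff.

Option 1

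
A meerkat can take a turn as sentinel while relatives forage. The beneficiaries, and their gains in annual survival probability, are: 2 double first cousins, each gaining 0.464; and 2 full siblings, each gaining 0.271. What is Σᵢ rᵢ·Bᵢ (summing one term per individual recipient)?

r to a double first cousin = 0.25 (double first cousins share both grandparent pairs — four paths of length 4: r = 4·(1/2)^4 = 1/4).
r to a full sibling = 0.5 (full sibs share both parents — two paths of length 2: r = 2·(1/2)^2 = 1/2).
Summing one r·B term per recipient: 2·0.25·0.464 + 2·0.5·0.271 = 0.503.

0.503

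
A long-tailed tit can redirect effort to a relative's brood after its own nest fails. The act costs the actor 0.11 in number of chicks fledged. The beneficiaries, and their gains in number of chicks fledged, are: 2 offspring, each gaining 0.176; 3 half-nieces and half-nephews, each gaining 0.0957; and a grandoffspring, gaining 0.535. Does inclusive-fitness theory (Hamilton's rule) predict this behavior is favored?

Yes

Hamilton's rule: the trait is favored when the sum of r·B over every recipient exceeds the actor's cost C.
r to an offspring = 0.5 (one parent–offspring link: r = (1/2)^1 = 1/2).
r to a half-niece or half-nephew = 0.125 (half-aunt/uncle↔niece/nephew: one path of length 3: r = (1/2)^3 = 1/8).
r to a grandoffspring = 1/4 (two parent–offspring links: r = (1/2)^2 = 1/4).
Summing one r·B term per recipient: 2·0.5·0.176 + 3·0.125·0.0957 + 1·0.25·0.535 = 0.3456375.
0.3456375 > 0.11: the indirect benefit exceeds the cost.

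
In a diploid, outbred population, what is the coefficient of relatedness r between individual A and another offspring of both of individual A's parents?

0.5

Each parent–offspring link contributes a factor of 1/2, and independent paths through distinct common ancestors add.
Full sibs share both parents — two paths of length 2: r = 2·(1/2)^2 = 1/2.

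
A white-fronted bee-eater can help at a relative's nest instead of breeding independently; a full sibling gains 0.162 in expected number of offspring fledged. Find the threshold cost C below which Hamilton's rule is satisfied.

r to a full sibling = 1/2 (full sibs share both parents — two paths of length 2: r = 2·(1/2)^2 = 1/2).
Hamilton's rule: n·r·B > C, so the trait is favored while C < n·r·B = 1·0.5·0.162 = 0.081.

0.081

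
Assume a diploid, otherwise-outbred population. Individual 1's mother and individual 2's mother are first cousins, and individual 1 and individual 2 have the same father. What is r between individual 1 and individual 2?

0.28125

Wright's path rule: contributions from independent ancestry routes add.
Individual 1 and individual 2 are related in two ways: second cousins through their mothers (r = 1/32) and half-sibs through their shared father (r = 1/4).
r = 1/32 + 1/4 = 0.28125.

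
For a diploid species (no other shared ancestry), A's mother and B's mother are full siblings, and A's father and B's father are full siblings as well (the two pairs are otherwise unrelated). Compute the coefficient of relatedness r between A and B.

With two independent routes of shared ancestry, r is the sum of the two contributions.
A and B are related in two ways: first cousins through their mothers (r = 1/8) and first cousins through their fathers (r = 1/8) — i.e. double first cousins.
r = 1/8 + 1/8 = 1/4 = 0.25.

0.25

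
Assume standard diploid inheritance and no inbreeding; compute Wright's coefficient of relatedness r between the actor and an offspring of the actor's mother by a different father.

0.25

Each parent–offspring link contributes a factor of 1/2, and independent paths through distinct common ancestors add.
Half-sibs share one parent — one path of length 2: r = (1/2)^2 = 1/4.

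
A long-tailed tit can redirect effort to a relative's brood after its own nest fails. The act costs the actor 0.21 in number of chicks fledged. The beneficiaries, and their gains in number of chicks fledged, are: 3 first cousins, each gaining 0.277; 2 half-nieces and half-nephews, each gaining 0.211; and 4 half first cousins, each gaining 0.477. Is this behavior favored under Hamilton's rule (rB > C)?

Yes

Hamilton's rule: the trait is favored when the sum of r·B over every recipient exceeds the actor's cost C.
r to a first cousin = 0.125 (first cousins share one grandparent pair — two paths of length 4: r = 2·(1/2)^4 = 1/8).
r to a half-niece or half-nephew = 1/8 (half-aunt/uncle↔niece/nephew: one path of length 3: r = (1/2)^3 = 1/8).
r to a half first cousin = 1/16 (half first cousins share one grandparent — one path of length 4: r = (1/2)^4 = 1/16).
Summing one r·B term per recipient: 3·0.125·0.277 + 2·0.125·0.211 + 4·0.0625·0.477 = 0.275875.
0.275875 > 0.21: the indirect benefit exceeds the cost.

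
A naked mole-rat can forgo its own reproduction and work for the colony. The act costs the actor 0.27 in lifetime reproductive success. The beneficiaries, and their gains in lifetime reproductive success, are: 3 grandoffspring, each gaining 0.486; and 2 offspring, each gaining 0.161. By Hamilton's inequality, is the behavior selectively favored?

Hamilton's rule: the trait is favored when the sum of r·B over every recipient exceeds the actor's cost C.
r to a grandoffspring = 0.25 (two parent–offspring links: r = (1/2)^2 = 1/4).
r to an offspring = 0.5 (one parent–offspring link: r = (1/2)^1 = 1/2).
Summing one r·B term per recipient: 3·0.25·0.486 + 2·0.5·0.161 = 0.5255.
0.5255 > 0.27: the indirect benefit exceeds the cost.

Yes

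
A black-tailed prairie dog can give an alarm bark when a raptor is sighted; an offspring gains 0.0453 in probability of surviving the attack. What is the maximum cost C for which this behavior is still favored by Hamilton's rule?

r to an offspring = 0.5 (one parent–offspring link: r = (1/2)^1 = 1/2).
Hamilton's rule: n·r·B > C, so the trait is favored while C < n·r·B = 1·0.5·0.0453 = 0.02265.

0.02265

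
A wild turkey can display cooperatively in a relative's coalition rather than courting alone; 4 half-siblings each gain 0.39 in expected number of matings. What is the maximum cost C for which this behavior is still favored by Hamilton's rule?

r to a half-sibling = 0.25 (half-sibs share one parent — one path of length 2: r = (1/2)^2 = 1/4).
Hamilton's rule: n·r·B > C, so the trait is favored while C < n·r·B = 4·0.25·0.39 = 0.39.

0.39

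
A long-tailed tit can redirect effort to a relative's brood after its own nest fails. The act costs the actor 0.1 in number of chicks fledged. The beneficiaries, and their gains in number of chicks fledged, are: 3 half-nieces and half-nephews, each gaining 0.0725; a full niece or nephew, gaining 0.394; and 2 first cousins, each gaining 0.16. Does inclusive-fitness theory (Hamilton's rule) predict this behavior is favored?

Yes

Hamilton's rule: the trait is favored when the sum of r·B over every recipient exceeds the actor's cost C.
r to a half-niece or half-nephew = 1/8 (half-aunt/uncle↔niece/nephew: one path of length 3: r = (1/2)^3 = 1/8).
r to a full niece or nephew = 0.25 (full aunt/uncle↔niece/nephew: two paths of length 3 through the shared grandparent pair: r = 2·(1/2)^3 = 1/4).
r to a first cousin = 1/8 (first cousins share one grandparent pair — two paths of length 4: r = 2·(1/2)^4 = 1/8).
Summing one r·B term per recipient: 3·0.125·0.0725 + 1·0.25·0.394 + 2·0.125·0.16 = 0.1656875.
0.1656875 > 0.1: the indirect benefit exceeds the cost.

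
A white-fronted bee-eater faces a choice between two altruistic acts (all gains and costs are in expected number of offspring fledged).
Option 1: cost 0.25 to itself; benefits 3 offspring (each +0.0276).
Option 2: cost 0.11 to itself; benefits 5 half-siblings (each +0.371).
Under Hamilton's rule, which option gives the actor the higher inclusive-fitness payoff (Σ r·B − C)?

Option 1: r to an offspring = 0.5.
Option 1: Σ r·B − C = (3·0.5·0.0276) − 0.25 = -0.2086.
Option 2: r to a half-sibling = 0.25.
Option 2: Σ r·B − C = (5·0.25·0.371) − 0.11 = 0.35375.
Option 2 has the higher net inclusive-fitness payoff.

Option 2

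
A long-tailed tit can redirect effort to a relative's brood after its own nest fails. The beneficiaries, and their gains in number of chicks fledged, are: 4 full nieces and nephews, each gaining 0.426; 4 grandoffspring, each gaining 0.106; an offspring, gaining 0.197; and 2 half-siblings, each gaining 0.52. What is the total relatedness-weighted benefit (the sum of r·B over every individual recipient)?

0.8905

r to a full niece or nephew = 1/4 (full aunt/uncle↔niece/nephew: two paths of length 3 through the shared grandparent pair: r = 2·(1/2)^3 = 1/4).
r to a grandoffspring = 1/4 (two parent–offspring links: r = (1/2)^2 = 1/4).
r to an offspring = 1/2 (one parent–offspring link: r = (1/2)^1 = 1/2).
r to a half-sibling = 0.25 (half-sibs share one parent — one path of length 2: r = (1/2)^2 = 1/4).
Summing one r·B term per recipient: 4·0.25·0.426 + 4·0.25·0.106 + 1·0.5·0.197 + 2·0.25·0.52 = 0.8905.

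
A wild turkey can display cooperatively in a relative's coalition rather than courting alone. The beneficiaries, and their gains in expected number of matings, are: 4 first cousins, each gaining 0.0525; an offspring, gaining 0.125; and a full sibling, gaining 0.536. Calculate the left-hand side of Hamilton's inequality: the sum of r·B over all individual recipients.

r to a first cousin = 0.125 (first cousins share one grandparent pair — two paths of length 4: r = 2·(1/2)^4 = 1/8).
r to an offspring = 1/2 (one parent–offspring link: r = (1/2)^1 = 1/2).
r to a full sibling = 1/2 (full sibs share both parents — two paths of length 2: r = 2·(1/2)^2 = 1/2).
Summing one r·B term per recipient: 4·0.125·0.0525 + 1·0.5·0.125 + 1·0.5·0.536 = 0.35675.

0.35675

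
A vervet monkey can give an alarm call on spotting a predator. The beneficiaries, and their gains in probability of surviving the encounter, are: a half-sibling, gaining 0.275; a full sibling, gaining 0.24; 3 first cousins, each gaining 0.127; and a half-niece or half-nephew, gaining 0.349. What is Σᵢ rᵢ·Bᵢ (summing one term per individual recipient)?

r to a half-sibling = 1/4 (half-sibs share one parent — one path of length 2: r = (1/2)^2 = 1/4).
r to a full sibling = 0.5 (full sibs share both parents — two paths of length 2: r = 2·(1/2)^2 = 1/2).
r to a first cousin = 1/8 (first cousins share one grandparent pair — two paths of length 4: r = 2·(1/2)^4 = 1/8).
r to a half-niece or half-nephew = 1/8 (half-aunt/uncle↔niece/nephew: one path of length 3: r = (1/2)^3 = 1/8).
Summing one r·B term per recipient: 1·0.25·0.275 + 1·0.5·0.24 + 3·0.125·0.127 + 1·0.125·0.349 = 0.28.

0.28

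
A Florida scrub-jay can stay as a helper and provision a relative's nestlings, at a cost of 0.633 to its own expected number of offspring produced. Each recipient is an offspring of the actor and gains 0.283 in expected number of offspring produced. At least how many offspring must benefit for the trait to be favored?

5

r to an offspring = 0.5 (one parent–offspring link: r = (1/2)^1 = 1/2).
Hamilton's rule: n·r·B > C  ⇒  n > C/(r·B) = 0.633/(0.5·0.283) = 4.473.
The smallest integer exceeding 4.473 is 5.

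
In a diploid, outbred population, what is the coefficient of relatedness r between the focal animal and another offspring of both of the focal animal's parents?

0.5

Each parent–offspring link contributes a factor of 1/2, and independent paths through distinct common ancestors add.
Full sibs share both parents — two paths of length 2: r = 2·(1/2)^2 = 1/2.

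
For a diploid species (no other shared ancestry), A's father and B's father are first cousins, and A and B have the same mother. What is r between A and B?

With two independent routes of shared ancestry, r is the sum of the two contributions.
A and B are related in two ways: second cousins through their fathers (r = 1/32) and half-sibs through their shared mother (r = 1/4).
r = 1/32 + 1/4 = 0.28125.

0.28125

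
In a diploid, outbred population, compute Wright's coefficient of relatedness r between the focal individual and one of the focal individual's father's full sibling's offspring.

0.125

Each parent–offspring link contributes a factor of 1/2, and independent paths through distinct common ancestors add.
First cousins share one grandparent pair — two paths of length 4: r = 2·(1/2)^4 = 1/8.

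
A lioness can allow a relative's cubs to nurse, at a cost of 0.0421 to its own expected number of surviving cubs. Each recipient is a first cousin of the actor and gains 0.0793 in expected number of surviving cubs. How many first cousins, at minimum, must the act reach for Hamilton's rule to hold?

r to a first cousin = 1/8 (first cousins share one grandparent pair — two paths of length 4: r = 2·(1/2)^4 = 1/8).
Hamilton's rule: n·r·B > C  ⇒  n > C/(r·B) = 0.0421/(0.125·0.0793) = 4.247.
The smallest integer exceeding 4.247 is 5.

5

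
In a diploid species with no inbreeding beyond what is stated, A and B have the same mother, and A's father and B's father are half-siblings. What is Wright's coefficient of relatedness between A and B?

0.3125

With two independent routes of shared ancestry, r is the sum of the two contributions.
A and B are related in two ways: half-sibs through their shared mother (r = 1/4) and half first cousins through their fathers (r = 1/16).
r = 1/4 + 1/16 = 0.3125.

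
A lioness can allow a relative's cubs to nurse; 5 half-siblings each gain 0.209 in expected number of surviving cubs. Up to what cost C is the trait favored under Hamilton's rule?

0.26125

r to a half-sibling = 1/4 (half-sibs share one parent — one path of length 2: r = (1/2)^2 = 1/4).
Hamilton's rule: n·r·B > C, so the trait is favored while C < n·r·B = 5·0.25·0.209 = 0.26125.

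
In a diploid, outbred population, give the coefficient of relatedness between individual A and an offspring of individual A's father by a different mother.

0.25

Each parent–offspring link contributes a factor of 1/2, and independent paths through distinct common ancestors add.
Half-sibs share one parent — one path of length 2: r = (1/2)^2 = 1/4.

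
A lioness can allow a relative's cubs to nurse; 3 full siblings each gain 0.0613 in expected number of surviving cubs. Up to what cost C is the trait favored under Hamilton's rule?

r to a full sibling = 1/2 (full sibs share both parents — two paths of length 2: r = 2·(1/2)^2 = 1/2).
Hamilton's rule: n·r·B > C, so the trait is favored while C < n·r·B = 3·0.5·0.0613 = 0.09195.

0.09195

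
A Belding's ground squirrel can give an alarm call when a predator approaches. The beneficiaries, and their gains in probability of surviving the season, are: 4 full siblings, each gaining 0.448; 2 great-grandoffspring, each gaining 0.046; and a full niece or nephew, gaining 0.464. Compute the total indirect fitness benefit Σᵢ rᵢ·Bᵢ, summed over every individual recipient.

r to a full sibling = 1/2 (full sibs share both parents — two paths of length 2: r = 2·(1/2)^2 = 1/2).
r to a great-grandoffspring = 0.125 (three parent–offspring links: r = (1/2)^3 = 1/8).
r to a full niece or nephew = 1/4 (full aunt/uncle↔niece/nephew: two paths of length 3 through the shared grandparent pair: r = 2·(1/2)^3 = 1/4).
Summing one r·B term per recipient: 4·0.5·0.448 + 2·0.125·0.046 + 1·0.25·0.464 = 1.0235.

1.0235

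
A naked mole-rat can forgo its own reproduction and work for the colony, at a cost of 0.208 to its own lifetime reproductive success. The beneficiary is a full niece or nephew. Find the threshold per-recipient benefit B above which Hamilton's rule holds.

r to a full niece or nephew = 1/4 (full aunt/uncle↔niece/nephew: two paths of length 3 through the shared grandparent pair: r = 2·(1/2)^3 = 1/4).
Hamilton's rule with n recipients of equal r: n·r·B > C, so B > C/(n·r) = 0.208/(1·0.25) = 0.832.

0.832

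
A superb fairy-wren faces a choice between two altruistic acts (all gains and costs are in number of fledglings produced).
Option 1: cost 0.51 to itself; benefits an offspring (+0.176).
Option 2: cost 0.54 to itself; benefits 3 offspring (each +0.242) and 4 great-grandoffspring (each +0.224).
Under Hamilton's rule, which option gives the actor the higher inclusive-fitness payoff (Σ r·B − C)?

Option 2

Option 1: r to an offspring = 0.5.
Option 1: Σ r·B − C = (1·0.5·0.176) − 0.51 = -0.422.
Option 2: r to an offspring = 0.5.
Option 2: r to a great-grandoffspring = 0.125.
Option 2: Σ r·B − C = (3·0.5·0.242 + 4·0.125·0.224) − 0.54 = -0.065.
Option 2 has the higher net inclusive-fitness payoff.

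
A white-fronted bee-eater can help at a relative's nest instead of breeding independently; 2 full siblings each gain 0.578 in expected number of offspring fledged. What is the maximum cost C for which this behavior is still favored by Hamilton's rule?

r to a full sibling = 0.5 (full sibs share both parents — two paths of length 2: r = 2·(1/2)^2 = 1/2).
Hamilton's rule: n·r·B > C, so the trait is favored while C < n·r·B = 2·0.5·0.578 = 0.578.

0.578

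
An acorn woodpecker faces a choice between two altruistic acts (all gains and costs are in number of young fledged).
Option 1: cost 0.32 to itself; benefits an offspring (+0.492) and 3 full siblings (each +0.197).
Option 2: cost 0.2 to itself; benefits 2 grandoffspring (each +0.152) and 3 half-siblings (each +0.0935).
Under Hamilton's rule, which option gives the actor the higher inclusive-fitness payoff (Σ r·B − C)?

Option 1

Option 1: r to an offspring = 0.5.
Option 1: r to a full sibling = 0.5.
Option 1: Σ r·B − C = (1·0.5·0.492 + 3·0.5·0.197) − 0.32 = 0.2215.
Option 2: r to a grandoffspring = 0.25.
Option 2: r to a half-sibling = 0.25.
Option 2: Σ r·B − C = (2·0.25·0.152 + 3·0.25·0.0935) − 0.2 = -0.053875.
Option 1 has the higher net inclusive-fitness payoff.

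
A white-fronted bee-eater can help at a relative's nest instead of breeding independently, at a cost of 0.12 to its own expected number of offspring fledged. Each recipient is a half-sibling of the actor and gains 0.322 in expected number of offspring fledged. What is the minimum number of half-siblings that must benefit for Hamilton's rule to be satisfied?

2

r to a half-sibling = 1/4 (half-sibs share one parent — one path of length 2: r = (1/2)^2 = 1/4).
Hamilton's rule: n·r·B > C  ⇒  n > C/(r·B) = 0.12/(0.25·0.322) = 1.491.
The smallest integer exceeding 1.491 is 2.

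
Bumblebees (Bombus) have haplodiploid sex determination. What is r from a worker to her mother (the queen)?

One meiotic link between diploid queen and diploid daughter: r = 1/2.

0.5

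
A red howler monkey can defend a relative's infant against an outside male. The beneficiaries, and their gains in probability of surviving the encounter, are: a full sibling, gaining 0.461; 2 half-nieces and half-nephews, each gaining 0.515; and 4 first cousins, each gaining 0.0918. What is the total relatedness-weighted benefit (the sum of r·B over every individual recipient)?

r to a full sibling = 1/2 (full sibs share both parents — two paths of length 2: r = 2·(1/2)^2 = 1/2).
r to a half-niece or half-nephew = 0.125 (half-aunt/uncle↔niece/nephew: one path of length 3: r = (1/2)^3 = 1/8).
r to a first cousin = 0.125 (first cousins share one grandparent pair — two paths of length 4: r = 2·(1/2)^4 = 1/8).
Summing one r·B term per recipient: 1·0.5·0.461 + 2·0.125·0.515 + 4·0.125·0.0918 = 0.40515.

0.40515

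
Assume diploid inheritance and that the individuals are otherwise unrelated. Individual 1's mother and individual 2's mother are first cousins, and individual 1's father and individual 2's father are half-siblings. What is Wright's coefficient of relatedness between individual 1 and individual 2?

Independent pedigree routes through distinct common ancestors add.
Individual 1 and individual 2 are related in two ways: second cousins through their mothers (r = 1/32) and half first cousins through their fathers (r = 1/16).
r = 1/32 + 1/16 = 0.09375.

0.09375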